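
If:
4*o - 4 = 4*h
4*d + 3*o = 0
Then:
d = -3*o/4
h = o - 1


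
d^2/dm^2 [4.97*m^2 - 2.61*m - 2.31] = 9.94000000000000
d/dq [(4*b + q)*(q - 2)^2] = (q - 2)*(8*b + 3*q - 2)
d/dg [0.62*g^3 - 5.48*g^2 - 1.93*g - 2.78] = 1.86*g^2 - 10.96*g - 1.93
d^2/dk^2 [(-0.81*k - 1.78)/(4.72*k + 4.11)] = (-7.105427357601e-15*k - 47.8844)/(4.72*k + 4.11)^3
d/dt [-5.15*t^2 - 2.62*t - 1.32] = -10.3*t - 2.62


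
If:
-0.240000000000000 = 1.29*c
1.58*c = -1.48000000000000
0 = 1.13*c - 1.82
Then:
No Solution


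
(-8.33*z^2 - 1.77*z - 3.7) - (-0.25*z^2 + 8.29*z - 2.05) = -8.08*z^2 - 10.06*z - 1.65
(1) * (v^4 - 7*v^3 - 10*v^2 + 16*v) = v^4 - 7*v^3 - 10*v^2 + 16*v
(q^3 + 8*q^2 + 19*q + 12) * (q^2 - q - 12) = q^5 + 7*q^4 - q^3 - 103*q^2 - 240*q - 144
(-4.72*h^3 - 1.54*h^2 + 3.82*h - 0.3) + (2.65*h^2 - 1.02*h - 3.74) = -4.72*h^3 + 1.11*h^2 + 2.8*h - 4.04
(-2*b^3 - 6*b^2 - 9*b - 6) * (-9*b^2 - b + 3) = 18*b^5 + 56*b^4 + 81*b^3 + 45*b^2 - 21*b - 18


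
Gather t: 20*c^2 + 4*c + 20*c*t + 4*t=20*c^2 + 4*c + t*(20*c + 4)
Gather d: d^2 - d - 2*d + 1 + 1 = d^2 - 3*d + 2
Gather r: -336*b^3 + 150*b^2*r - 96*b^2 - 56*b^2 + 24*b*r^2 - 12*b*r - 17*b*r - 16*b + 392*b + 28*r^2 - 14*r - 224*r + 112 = -336*b^3 - 152*b^2 + 376*b + r^2*(24*b + 28) + r*(150*b^2 - 29*b - 238) + 112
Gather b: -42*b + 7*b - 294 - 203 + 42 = -35*b - 455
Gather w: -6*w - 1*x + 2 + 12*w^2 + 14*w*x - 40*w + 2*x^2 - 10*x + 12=12*w^2 + w*(14*x - 46) + 2*x^2 - 11*x + 14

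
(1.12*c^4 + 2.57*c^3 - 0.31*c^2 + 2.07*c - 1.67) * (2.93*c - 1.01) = 3.2816*c^5 + 6.3989*c^4 - 3.504*c^3 + 6.3782*c^2 - 6.9838*c + 1.6867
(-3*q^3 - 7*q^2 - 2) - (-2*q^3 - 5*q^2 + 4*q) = -q^3 - 2*q^2 - 4*q - 2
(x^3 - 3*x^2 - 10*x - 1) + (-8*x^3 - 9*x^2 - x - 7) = -7*x^3 - 12*x^2 - 11*x - 8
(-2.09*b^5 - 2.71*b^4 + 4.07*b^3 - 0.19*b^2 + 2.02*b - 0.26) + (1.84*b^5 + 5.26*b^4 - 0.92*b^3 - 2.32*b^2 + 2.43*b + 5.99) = -0.25*b^5 + 2.55*b^4 + 3.15*b^3 - 2.51*b^2 + 4.45*b + 5.73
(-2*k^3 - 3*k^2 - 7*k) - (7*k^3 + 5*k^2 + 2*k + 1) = -9*k^3 - 8*k^2 - 9*k - 1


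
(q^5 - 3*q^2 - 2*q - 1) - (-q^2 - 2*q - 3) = q^5 - 2*q^2 + 2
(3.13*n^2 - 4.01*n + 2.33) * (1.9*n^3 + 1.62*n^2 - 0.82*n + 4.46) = 5.947*n^5 - 2.5484*n^4 - 4.6358*n^3 + 21.0226*n^2 - 19.7952*n + 10.3918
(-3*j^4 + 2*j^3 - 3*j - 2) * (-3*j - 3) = 9*j^5 + 3*j^4 - 6*j^3 + 9*j^2 + 15*j + 6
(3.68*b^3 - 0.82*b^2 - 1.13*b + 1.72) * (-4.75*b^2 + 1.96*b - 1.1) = -17.48*b^5 + 11.1078*b^4 - 0.287700000000001*b^3 - 9.4828*b^2 + 4.6142*b - 1.892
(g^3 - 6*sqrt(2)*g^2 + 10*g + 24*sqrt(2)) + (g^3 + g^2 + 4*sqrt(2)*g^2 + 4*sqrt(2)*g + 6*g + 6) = 2*g^3 - 2*sqrt(2)*g^2 + g^2 + 4*sqrt(2)*g + 16*g + 6 + 24*sqrt(2)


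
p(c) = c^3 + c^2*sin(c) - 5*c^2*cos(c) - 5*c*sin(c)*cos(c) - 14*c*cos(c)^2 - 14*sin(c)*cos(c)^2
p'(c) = 5*c^2*sin(c) + c^2*cos(c) + 3*c^2 + 5*c*sin(c)^2 + 28*c*sin(c)*cos(c) + 2*c*sin(c) - 5*c*cos(c)^2 - 10*c*cos(c) + 28*sin(c)^2*cos(c) - 5*sin(c)*cos(c) - 14*cos(c)^3 - 14*cos(c)^2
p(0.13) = -3.74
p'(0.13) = -28.93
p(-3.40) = 56.48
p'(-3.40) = 41.00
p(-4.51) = -53.81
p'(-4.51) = 137.92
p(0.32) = -8.90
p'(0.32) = -24.33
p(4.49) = 85.86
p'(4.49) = -1.31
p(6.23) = -38.63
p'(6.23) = 14.22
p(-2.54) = 42.04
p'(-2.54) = -62.30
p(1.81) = 12.89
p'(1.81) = 23.43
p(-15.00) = -2503.16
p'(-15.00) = -531.27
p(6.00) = -32.68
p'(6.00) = -60.94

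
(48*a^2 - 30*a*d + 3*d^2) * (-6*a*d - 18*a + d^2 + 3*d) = -288*a^3*d - 864*a^3 + 228*a^2*d^2 + 684*a^2*d - 48*a*d^3 - 144*a*d^2 + 3*d^4 + 9*d^3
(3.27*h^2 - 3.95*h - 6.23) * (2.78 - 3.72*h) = -12.1644*h^3 + 23.7846*h^2 + 12.1946*h - 17.3194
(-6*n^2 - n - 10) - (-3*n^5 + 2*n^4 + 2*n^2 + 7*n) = 3*n^5 - 2*n^4 - 8*n^2 - 8*n - 10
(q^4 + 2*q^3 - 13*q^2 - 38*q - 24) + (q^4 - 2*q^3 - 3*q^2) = 2*q^4 - 16*q^2 - 38*q - 24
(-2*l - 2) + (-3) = -2*l - 5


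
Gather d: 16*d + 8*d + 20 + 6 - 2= 24*d + 24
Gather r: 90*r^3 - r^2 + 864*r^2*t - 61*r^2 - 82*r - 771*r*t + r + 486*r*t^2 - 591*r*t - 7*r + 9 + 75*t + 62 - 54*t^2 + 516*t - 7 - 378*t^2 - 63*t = 90*r^3 + r^2*(864*t - 62) + r*(486*t^2 - 1362*t - 88) - 432*t^2 + 528*t + 64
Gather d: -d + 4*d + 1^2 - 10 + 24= 3*d + 15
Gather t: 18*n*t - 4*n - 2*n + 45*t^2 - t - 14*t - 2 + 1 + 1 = -6*n + 45*t^2 + t*(18*n - 15)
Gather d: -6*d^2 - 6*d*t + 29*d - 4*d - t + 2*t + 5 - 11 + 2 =-6*d^2 + d*(25 - 6*t) + t - 4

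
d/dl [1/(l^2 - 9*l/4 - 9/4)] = 4*(9 - 8*l)/(-4*l^2 + 9*l + 9)^2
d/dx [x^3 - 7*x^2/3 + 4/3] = x*(9*x - 14)/3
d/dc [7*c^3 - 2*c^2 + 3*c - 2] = 21*c^2 - 4*c + 3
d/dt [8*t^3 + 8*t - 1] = 24*t^2 + 8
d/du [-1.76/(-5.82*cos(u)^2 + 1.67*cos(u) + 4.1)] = (20.4864*cos(u) - 2.9392)*sin(u)/(-5.82*cos(u)^2 + 1.67*cos(u) + 4.1)^2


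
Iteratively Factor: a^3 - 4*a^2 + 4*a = (a - 2)*(a^2 - 2*a) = a*(a - 2)*(a - 2)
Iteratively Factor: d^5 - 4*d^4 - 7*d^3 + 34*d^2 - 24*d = (d + 3)*(d^4 - 7*d^3 + 14*d^2 - 8*d) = (d - 2)*(d + 3)*(d^3 - 5*d^2 + 4*d) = (d - 4)*(d - 2)*(d + 3)*(d^2 - d) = (d - 4)*(d - 2)*(d - 1)*(d + 3)*(d)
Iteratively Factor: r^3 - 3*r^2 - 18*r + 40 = (r - 2)*(r^2 - r - 20) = (r - 5)*(r - 2)*(r + 4)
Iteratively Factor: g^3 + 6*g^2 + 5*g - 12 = (g - 1)*(g^2 + 7*g + 12) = (g - 1)*(g + 4)*(g + 3)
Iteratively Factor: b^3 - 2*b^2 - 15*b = (b)*(b^2 - 2*b - 15) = b*(b - 5)*(b + 3)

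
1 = 1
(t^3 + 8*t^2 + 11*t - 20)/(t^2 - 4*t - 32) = (t^2 + 4*t - 5)/(t - 8)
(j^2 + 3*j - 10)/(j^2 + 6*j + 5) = (j - 2)/(j + 1)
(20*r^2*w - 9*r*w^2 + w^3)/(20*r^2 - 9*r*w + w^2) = w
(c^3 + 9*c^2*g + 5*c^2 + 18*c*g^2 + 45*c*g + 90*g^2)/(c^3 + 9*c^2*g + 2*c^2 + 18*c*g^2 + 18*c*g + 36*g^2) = (c + 5)/(c + 2)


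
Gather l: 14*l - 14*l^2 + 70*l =-14*l^2 + 84*l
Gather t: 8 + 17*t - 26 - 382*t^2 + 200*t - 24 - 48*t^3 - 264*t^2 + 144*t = -48*t^3 - 646*t^2 + 361*t - 42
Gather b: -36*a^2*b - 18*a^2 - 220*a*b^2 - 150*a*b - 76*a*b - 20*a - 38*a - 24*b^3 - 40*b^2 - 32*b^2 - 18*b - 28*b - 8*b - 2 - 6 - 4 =-18*a^2 - 58*a - 24*b^3 + b^2*(-220*a - 72) + b*(-36*a^2 - 226*a - 54) - 12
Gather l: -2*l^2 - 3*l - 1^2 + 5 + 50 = -2*l^2 - 3*l + 54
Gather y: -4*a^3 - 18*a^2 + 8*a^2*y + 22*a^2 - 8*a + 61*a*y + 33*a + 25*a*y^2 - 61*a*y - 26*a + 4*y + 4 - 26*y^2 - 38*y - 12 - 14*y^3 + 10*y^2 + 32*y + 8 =-4*a^3 + 4*a^2 - a - 14*y^3 + y^2*(25*a - 16) + y*(8*a^2 - 2)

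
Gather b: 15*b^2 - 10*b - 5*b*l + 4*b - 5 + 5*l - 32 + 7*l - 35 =15*b^2 + b*(-5*l - 6) + 12*l - 72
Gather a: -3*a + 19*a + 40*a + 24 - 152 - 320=56*a - 448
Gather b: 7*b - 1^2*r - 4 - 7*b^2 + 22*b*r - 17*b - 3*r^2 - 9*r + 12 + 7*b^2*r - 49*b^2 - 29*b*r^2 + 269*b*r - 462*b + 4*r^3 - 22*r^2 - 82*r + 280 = b^2*(7*r - 56) + b*(-29*r^2 + 291*r - 472) + 4*r^3 - 25*r^2 - 92*r + 288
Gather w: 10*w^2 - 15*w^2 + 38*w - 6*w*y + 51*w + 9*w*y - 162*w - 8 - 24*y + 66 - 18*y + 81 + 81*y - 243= -5*w^2 + w*(3*y - 73) + 39*y - 104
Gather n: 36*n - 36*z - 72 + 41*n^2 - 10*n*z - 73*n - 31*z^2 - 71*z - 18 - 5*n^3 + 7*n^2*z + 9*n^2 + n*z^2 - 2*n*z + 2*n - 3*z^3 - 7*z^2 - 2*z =-5*n^3 + n^2*(7*z + 50) + n*(z^2 - 12*z - 35) - 3*z^3 - 38*z^2 - 109*z - 90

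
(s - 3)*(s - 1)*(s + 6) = s^3 + 2*s^2 - 21*s + 18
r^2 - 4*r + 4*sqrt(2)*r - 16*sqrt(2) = (r - 4)*(r + 4*sqrt(2))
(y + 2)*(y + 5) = y^2 + 7*y + 10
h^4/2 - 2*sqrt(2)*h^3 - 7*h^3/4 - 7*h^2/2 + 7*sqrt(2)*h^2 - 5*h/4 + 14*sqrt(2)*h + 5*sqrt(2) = (h/2 + 1/2)*(h - 5)*(h + 1/2)*(h - 4*sqrt(2))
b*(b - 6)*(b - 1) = b^3 - 7*b^2 + 6*b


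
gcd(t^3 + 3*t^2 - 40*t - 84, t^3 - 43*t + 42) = t^2 + t - 42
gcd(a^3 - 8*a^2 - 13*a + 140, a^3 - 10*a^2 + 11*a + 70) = a^2 - 12*a + 35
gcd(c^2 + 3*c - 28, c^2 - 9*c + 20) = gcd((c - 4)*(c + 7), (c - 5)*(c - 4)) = c - 4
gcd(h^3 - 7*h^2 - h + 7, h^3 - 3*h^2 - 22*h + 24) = h - 1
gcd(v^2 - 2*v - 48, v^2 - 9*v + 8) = v - 8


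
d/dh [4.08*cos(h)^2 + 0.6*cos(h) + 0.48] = -(8.16*cos(h) + 0.6)*sin(h)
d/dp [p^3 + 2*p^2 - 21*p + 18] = 3*p^2 + 4*p - 21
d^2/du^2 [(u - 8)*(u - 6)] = 2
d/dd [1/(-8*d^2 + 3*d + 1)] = (16*d - 3)/(-8*d^2 + 3*d + 1)^2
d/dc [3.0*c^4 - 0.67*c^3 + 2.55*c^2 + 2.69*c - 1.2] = 12.0*c^3 - 2.01*c^2 + 5.1*c + 2.69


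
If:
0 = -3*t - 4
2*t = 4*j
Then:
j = -2/3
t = -4/3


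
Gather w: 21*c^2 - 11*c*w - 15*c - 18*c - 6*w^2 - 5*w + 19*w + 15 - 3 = 21*c^2 - 33*c - 6*w^2 + w*(14 - 11*c) + 12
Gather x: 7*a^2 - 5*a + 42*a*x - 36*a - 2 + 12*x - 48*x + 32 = 7*a^2 - 41*a + x*(42*a - 36) + 30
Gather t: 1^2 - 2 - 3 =-4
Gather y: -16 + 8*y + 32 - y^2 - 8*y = 16 - y^2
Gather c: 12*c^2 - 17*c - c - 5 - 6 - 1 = 12*c^2 - 18*c - 12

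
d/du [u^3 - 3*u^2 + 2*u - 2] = 3*u^2 - 6*u + 2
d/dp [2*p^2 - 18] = 4*p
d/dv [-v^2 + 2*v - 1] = 2 - 2*v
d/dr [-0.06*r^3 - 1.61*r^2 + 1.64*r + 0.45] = -0.18*r^2 - 3.22*r + 1.64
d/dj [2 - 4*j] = -4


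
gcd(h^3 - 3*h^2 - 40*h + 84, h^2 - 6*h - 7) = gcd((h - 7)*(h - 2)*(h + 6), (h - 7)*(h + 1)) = h - 7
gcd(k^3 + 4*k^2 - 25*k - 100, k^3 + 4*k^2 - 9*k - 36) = k + 4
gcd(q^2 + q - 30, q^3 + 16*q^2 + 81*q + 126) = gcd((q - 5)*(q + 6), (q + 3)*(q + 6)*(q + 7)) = q + 6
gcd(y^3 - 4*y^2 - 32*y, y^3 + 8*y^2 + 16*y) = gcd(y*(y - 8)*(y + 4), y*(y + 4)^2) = y^2 + 4*y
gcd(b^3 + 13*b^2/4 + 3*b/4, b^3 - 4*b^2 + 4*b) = b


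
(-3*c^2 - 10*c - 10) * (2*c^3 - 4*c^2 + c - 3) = -6*c^5 - 8*c^4 + 17*c^3 + 39*c^2 + 20*c + 30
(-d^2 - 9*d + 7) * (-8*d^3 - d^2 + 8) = 8*d^5 + 73*d^4 - 47*d^3 - 15*d^2 - 72*d + 56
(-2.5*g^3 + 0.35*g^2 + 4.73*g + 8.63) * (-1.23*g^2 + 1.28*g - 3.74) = 3.075*g^5 - 3.6305*g^4 + 3.9801*g^3 - 5.8695*g^2 - 6.6438*g - 32.2762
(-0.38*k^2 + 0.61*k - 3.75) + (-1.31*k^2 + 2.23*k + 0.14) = -1.69*k^2 + 2.84*k - 3.61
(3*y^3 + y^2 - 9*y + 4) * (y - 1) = 3*y^4 - 2*y^3 - 10*y^2 + 13*y - 4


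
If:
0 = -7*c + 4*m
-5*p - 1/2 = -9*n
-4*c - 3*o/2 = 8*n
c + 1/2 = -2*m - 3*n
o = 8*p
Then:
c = -46/303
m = -161/606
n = 37/606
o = 8/101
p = 1/101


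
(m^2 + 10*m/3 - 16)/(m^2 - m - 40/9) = 3*(m + 6)/(3*m + 5)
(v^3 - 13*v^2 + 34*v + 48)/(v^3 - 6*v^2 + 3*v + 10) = (v^2 - 14*v + 48)/(v^2 - 7*v + 10)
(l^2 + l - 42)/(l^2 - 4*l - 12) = (l + 7)/(l + 2)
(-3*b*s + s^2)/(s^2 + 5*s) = (-3*b + s)/(s + 5)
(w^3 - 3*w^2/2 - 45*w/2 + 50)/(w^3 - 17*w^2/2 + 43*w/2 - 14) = (2*w^2 + 5*w - 25)/(2*w^2 - 9*w + 7)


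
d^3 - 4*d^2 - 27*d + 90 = (d - 6)*(d - 3)*(d + 5)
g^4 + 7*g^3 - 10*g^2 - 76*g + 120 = (g - 2)^2*(g + 5)*(g + 6)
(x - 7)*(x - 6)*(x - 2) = x^3 - 15*x^2 + 68*x - 84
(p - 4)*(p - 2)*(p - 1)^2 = p^4 - 8*p^3 + 21*p^2 - 22*p + 8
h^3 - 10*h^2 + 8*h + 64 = (h - 8)*(h - 4)*(h + 2)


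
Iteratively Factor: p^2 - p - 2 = (p - 2)*(p + 1)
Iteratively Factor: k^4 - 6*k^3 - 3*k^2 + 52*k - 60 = (k - 5)*(k^3 - k^2 - 8*k + 12) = (k - 5)*(k - 2)*(k^2 + k - 6) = (k - 5)*(k - 2)^2*(k + 3)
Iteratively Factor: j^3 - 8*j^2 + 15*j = (j)*(j^2 - 8*j + 15) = j*(j - 5)*(j - 3)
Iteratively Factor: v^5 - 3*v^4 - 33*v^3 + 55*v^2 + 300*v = (v - 5)*(v^4 + 2*v^3 - 23*v^2 - 60*v) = (v - 5)^2*(v^3 + 7*v^2 + 12*v) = (v - 5)^2*(v + 3)*(v^2 + 4*v) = (v - 5)^2*(v + 3)*(v + 4)*(v)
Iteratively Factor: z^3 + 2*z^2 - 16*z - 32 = (z + 4)*(z^2 - 2*z - 8) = (z - 4)*(z + 4)*(z + 2)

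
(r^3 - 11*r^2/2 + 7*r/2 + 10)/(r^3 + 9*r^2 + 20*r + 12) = (r^2 - 13*r/2 + 10)/(r^2 + 8*r + 12)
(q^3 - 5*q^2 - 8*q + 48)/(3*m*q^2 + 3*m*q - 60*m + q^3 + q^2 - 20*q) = (q^2 - q - 12)/(3*m*q + 15*m + q^2 + 5*q)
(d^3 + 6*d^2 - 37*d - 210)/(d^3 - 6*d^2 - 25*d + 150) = (d + 7)/(d - 5)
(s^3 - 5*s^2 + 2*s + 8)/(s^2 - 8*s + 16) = (s^2 - s - 2)/(s - 4)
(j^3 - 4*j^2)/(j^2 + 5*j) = j*(j - 4)/(j + 5)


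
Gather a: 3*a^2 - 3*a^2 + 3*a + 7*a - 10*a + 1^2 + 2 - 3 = 0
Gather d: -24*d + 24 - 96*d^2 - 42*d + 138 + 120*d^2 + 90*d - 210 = 24*d^2 + 24*d - 48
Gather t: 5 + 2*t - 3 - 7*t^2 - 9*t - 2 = -7*t^2 - 7*t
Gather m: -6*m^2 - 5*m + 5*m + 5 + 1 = 6 - 6*m^2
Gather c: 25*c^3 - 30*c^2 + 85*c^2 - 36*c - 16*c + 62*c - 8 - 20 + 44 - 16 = 25*c^3 + 55*c^2 + 10*c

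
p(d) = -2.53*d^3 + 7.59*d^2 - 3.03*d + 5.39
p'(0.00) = -3.03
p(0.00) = 5.39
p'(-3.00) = -116.88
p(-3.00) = 151.10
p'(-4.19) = -199.88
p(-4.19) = 337.44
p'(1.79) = -0.18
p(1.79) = 9.78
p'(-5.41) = -307.30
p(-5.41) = 644.53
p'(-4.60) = -233.46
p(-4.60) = 426.19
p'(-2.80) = -105.04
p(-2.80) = 128.92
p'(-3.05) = -119.93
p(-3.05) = 157.02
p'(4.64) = -96.00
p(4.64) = -98.00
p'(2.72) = -17.89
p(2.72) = 2.39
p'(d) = -7.59*d^2 + 15.18*d - 3.03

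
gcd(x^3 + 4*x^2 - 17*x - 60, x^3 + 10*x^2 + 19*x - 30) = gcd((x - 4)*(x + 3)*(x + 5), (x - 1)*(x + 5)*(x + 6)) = x + 5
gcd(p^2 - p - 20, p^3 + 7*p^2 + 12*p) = p + 4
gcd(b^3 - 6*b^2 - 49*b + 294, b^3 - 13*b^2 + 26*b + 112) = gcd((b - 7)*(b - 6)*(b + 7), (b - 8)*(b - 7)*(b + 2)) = b - 7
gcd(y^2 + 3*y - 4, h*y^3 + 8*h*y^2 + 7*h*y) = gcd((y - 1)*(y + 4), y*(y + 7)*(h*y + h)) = 1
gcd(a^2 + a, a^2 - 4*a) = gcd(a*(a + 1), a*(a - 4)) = a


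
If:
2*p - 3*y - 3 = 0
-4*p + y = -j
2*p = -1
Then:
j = -2/3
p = -1/2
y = -4/3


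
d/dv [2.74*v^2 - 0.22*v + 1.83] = 5.48*v - 0.22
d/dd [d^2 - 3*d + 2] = 2*d - 3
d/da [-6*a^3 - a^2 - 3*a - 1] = -18*a^2 - 2*a - 3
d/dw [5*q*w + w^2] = 5*q + 2*w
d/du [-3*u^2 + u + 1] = 1 - 6*u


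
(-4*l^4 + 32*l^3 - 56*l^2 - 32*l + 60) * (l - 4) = -4*l^5 + 48*l^4 - 184*l^3 + 192*l^2 + 188*l - 240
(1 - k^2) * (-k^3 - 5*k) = k^5 + 4*k^3 - 5*k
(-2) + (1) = -1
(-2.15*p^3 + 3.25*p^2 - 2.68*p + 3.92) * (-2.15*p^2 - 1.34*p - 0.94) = 4.6225*p^5 - 4.1065*p^4 + 3.428*p^3 - 7.8918*p^2 - 2.7336*p - 3.6848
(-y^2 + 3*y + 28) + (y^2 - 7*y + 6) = 34 - 4*y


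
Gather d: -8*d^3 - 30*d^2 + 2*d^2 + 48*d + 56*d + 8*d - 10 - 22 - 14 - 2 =-8*d^3 - 28*d^2 + 112*d - 48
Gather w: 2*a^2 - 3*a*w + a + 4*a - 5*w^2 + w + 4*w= 2*a^2 + 5*a - 5*w^2 + w*(5 - 3*a)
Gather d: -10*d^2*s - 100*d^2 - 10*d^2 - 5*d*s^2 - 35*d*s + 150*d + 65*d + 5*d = d^2*(-10*s - 110) + d*(-5*s^2 - 35*s + 220)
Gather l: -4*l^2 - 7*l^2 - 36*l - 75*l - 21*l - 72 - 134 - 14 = -11*l^2 - 132*l - 220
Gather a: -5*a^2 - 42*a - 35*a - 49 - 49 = -5*a^2 - 77*a - 98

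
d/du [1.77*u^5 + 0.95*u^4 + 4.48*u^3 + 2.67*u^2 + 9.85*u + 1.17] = 8.85*u^4 + 3.8*u^3 + 13.44*u^2 + 5.34*u + 9.85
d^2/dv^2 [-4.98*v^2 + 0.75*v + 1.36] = -9.96000000000000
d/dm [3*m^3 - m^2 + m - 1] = 9*m^2 - 2*m + 1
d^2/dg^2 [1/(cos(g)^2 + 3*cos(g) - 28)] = (-4*sin(g)^4 + 123*sin(g)^2 - 291*cos(g)/4 - 9*cos(3*g)/4 - 45)/((cos(g) - 4)^3*(cos(g) + 7)^3)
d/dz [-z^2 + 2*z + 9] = 2 - 2*z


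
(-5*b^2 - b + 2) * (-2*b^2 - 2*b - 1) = 10*b^4 + 12*b^3 + 3*b^2 - 3*b - 2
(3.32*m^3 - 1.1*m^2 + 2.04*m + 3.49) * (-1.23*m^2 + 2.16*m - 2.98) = -4.0836*m^5 + 8.5242*m^4 - 14.7788*m^3 + 3.3917*m^2 + 1.4592*m - 10.4002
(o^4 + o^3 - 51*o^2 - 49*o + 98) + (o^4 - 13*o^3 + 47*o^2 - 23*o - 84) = 2*o^4 - 12*o^3 - 4*o^2 - 72*o + 14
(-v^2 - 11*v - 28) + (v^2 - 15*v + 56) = 28 - 26*v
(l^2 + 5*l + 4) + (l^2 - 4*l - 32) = 2*l^2 + l - 28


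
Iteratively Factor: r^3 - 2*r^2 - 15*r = (r - 5)*(r^2 + 3*r) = (r - 5)*(r + 3)*(r)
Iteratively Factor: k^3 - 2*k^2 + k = (k)*(k^2 - 2*k + 1) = k*(k - 1)*(k - 1)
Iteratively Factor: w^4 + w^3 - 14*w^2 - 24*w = (w)*(w^3 + w^2 - 14*w - 24) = w*(w + 3)*(w^2 - 2*w - 8) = w*(w - 4)*(w + 3)*(w + 2)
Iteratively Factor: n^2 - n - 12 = (n - 4)*(n + 3)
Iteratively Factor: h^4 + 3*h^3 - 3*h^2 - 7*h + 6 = (h - 1)*(h^3 + 4*h^2 + h - 6) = (h - 1)*(h + 2)*(h^2 + 2*h - 3) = (h - 1)*(h + 2)*(h + 3)*(h - 1)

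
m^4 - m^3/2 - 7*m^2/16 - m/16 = m*(m - 1)*(m + 1/4)^2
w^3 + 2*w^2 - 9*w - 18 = (w - 3)*(w + 2)*(w + 3)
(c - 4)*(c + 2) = c^2 - 2*c - 8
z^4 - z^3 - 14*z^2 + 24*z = z*(z - 3)*(z - 2)*(z + 4)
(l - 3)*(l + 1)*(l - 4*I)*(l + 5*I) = l^4 - 2*l^3 + I*l^3 + 17*l^2 - 2*I*l^2 - 40*l - 3*I*l - 60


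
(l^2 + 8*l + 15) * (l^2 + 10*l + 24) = l^4 + 18*l^3 + 119*l^2 + 342*l + 360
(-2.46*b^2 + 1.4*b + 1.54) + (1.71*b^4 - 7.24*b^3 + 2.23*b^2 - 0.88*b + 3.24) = 1.71*b^4 - 7.24*b^3 - 0.23*b^2 + 0.52*b + 4.78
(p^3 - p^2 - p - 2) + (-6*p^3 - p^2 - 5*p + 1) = -5*p^3 - 2*p^2 - 6*p - 1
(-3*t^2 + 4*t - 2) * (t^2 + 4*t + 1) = -3*t^4 - 8*t^3 + 11*t^2 - 4*t - 2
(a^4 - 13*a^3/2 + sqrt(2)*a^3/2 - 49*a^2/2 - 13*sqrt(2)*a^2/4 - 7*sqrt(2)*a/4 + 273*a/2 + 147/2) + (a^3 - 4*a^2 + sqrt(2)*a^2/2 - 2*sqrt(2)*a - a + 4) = a^4 - 11*a^3/2 + sqrt(2)*a^3/2 - 57*a^2/2 - 11*sqrt(2)*a^2/4 - 15*sqrt(2)*a/4 + 271*a/2 + 155/2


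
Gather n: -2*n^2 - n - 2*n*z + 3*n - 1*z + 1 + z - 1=-2*n^2 + n*(2 - 2*z)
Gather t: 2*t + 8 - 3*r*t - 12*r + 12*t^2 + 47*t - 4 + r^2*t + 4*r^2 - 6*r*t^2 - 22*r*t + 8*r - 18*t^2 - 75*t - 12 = 4*r^2 - 4*r + t^2*(-6*r - 6) + t*(r^2 - 25*r - 26) - 8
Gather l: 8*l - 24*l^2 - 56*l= -24*l^2 - 48*l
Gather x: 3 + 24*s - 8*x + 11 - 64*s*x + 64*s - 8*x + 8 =88*s + x*(-64*s - 16) + 22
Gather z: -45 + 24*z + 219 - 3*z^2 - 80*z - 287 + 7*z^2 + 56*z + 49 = 4*z^2 - 64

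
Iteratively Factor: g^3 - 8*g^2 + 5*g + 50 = (g - 5)*(g^2 - 3*g - 10) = (g - 5)^2*(g + 2)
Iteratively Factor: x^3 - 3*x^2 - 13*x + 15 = (x - 5)*(x^2 + 2*x - 3) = (x - 5)*(x - 1)*(x + 3)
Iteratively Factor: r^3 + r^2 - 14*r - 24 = (r + 2)*(r^2 - r - 12) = (r - 4)*(r + 2)*(r + 3)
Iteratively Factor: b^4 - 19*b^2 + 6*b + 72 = (b + 4)*(b^3 - 4*b^2 - 3*b + 18) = (b + 2)*(b + 4)*(b^2 - 6*b + 9) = (b - 3)*(b + 2)*(b + 4)*(b - 3)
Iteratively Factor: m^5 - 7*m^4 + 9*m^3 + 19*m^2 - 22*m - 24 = (m + 1)*(m^4 - 8*m^3 + 17*m^2 + 2*m - 24) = (m - 2)*(m + 1)*(m^3 - 6*m^2 + 5*m + 12) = (m - 2)*(m + 1)^2*(m^2 - 7*m + 12) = (m - 3)*(m - 2)*(m + 1)^2*(m - 4)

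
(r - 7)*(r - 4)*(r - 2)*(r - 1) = r^4 - 14*r^3 + 63*r^2 - 106*r + 56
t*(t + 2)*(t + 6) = t^3 + 8*t^2 + 12*t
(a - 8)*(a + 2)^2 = a^3 - 4*a^2 - 28*a - 32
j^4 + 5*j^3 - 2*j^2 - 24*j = j*(j - 2)*(j + 3)*(j + 4)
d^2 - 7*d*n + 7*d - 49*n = (d + 7)*(d - 7*n)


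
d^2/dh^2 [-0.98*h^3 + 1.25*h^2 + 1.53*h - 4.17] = 2.5 - 5.88*h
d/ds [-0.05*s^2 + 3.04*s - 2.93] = 3.04 - 0.1*s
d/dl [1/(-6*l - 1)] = 6/(6*l + 1)^2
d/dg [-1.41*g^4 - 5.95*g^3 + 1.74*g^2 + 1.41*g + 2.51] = -5.64*g^3 - 17.85*g^2 + 3.48*g + 1.41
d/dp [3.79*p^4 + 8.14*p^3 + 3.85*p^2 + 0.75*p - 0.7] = 15.16*p^3 + 24.42*p^2 + 7.7*p + 0.75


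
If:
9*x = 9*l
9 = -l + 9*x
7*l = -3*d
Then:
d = -21/8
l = 9/8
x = 9/8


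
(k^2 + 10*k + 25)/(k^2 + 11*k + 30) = (k + 5)/(k + 6)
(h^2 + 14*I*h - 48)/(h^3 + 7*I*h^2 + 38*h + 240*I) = (h + 6*I)/(h^2 - I*h + 30)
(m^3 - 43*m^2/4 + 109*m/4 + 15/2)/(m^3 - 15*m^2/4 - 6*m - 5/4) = (m - 6)/(m + 1)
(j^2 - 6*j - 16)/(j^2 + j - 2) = (j - 8)/(j - 1)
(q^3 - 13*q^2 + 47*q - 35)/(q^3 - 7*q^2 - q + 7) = (q - 5)/(q + 1)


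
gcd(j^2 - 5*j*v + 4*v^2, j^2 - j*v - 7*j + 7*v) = -j + v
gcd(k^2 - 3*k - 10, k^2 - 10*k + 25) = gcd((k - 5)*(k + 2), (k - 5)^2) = k - 5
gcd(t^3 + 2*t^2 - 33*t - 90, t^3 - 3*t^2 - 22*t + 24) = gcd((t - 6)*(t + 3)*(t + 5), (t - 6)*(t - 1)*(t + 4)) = t - 6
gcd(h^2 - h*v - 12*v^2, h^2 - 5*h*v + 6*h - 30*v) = 1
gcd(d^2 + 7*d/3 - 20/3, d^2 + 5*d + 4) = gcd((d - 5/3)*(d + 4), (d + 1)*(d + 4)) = d + 4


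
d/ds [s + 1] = 1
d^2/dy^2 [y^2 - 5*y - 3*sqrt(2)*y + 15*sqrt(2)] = 2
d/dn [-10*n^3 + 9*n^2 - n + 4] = -30*n^2 + 18*n - 1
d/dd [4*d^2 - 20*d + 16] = 8*d - 20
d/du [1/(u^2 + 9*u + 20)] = (-2*u - 9)/(u^2 + 9*u + 20)^2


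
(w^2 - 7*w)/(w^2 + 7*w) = (w - 7)/(w + 7)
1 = 1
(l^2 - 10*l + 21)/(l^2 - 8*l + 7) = (l - 3)/(l - 1)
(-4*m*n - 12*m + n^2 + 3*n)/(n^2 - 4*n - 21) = (-4*m + n)/(n - 7)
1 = 1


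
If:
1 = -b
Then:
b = -1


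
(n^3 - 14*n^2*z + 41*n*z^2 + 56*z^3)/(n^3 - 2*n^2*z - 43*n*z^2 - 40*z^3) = (n - 7*z)/(n + 5*z)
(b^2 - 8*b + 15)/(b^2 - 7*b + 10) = (b - 3)/(b - 2)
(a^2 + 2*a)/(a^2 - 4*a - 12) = a/(a - 6)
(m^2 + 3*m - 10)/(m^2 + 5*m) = (m - 2)/m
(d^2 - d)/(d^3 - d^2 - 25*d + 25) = d/(d^2 - 25)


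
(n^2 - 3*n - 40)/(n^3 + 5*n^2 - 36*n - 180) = (n - 8)/(n^2 - 36)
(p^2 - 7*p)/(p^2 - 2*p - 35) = p/(p + 5)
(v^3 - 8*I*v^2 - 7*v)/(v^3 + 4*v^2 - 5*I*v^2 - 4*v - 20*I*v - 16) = v*(v - 7*I)/(v^2 + 4*v*(1 - I) - 16*I)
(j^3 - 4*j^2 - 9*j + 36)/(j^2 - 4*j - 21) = (j^2 - 7*j + 12)/(j - 7)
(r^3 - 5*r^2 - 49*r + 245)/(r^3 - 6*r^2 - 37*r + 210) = (r + 7)/(r + 6)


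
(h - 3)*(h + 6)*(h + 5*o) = h^3 + 5*h^2*o + 3*h^2 + 15*h*o - 18*h - 90*o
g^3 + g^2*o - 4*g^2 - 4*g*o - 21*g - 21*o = (g - 7)*(g + 3)*(g + o)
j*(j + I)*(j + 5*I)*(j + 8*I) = j^4 + 14*I*j^3 - 53*j^2 - 40*I*j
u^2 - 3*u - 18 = (u - 6)*(u + 3)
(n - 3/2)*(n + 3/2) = n^2 - 9/4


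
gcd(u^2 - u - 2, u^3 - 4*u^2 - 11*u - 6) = u + 1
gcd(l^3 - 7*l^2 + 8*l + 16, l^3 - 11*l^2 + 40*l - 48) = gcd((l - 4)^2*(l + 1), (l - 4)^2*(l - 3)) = l^2 - 8*l + 16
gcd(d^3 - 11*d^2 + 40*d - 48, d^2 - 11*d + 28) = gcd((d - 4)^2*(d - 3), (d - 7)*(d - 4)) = d - 4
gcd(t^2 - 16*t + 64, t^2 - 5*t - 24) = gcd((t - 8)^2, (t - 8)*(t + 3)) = t - 8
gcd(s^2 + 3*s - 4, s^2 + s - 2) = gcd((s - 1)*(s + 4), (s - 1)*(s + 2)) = s - 1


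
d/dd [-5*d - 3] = -5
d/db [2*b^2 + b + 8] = 4*b + 1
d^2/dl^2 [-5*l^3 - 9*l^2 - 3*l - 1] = -30*l - 18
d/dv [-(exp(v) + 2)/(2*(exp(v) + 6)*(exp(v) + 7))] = (exp(2*v) + 4*exp(v) - 16)*exp(v)/(2*(exp(4*v) + 26*exp(3*v) + 253*exp(2*v) + 1092*exp(v) + 1764))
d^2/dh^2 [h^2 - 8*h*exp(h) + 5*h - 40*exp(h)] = -8*h*exp(h) - 56*exp(h) + 2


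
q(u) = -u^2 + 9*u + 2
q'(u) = 9 - 2*u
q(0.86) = 9.00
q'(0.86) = 7.28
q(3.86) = 21.84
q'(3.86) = 1.28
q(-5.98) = -87.58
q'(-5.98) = 20.96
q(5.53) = 21.19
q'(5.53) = -2.06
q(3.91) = 21.90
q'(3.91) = 1.18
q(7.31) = 14.35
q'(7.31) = -5.62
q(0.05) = 2.45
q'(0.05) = 8.90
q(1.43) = 12.83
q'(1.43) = 6.14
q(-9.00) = -160.00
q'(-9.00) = 27.00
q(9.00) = 2.00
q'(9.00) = -9.00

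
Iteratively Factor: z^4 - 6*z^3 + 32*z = (z)*(z^3 - 6*z^2 + 32) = z*(z - 4)*(z^2 - 2*z - 8) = z*(z - 4)^2*(z + 2)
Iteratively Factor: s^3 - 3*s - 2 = (s + 1)*(s^2 - s - 2) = (s + 1)^2*(s - 2)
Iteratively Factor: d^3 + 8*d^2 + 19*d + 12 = (d + 4)*(d^2 + 4*d + 3) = (d + 1)*(d + 4)*(d + 3)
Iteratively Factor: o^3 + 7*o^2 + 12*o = (o + 3)*(o^2 + 4*o) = o*(o + 3)*(o + 4)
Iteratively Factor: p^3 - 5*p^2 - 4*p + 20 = (p - 2)*(p^2 - 3*p - 10) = (p - 5)*(p - 2)*(p + 2)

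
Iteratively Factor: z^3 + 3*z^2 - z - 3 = (z + 1)*(z^2 + 2*z - 3) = (z - 1)*(z + 1)*(z + 3)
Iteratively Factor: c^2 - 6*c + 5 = (c - 5)*(c - 1)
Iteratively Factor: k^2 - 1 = (k - 1)*(k + 1)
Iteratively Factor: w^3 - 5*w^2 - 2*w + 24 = (w + 2)*(w^2 - 7*w + 12) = (w - 4)*(w + 2)*(w - 3)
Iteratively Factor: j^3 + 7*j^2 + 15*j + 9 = (j + 3)*(j^2 + 4*j + 3) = (j + 3)^2*(j + 1)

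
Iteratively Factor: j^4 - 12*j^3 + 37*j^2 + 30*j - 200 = (j - 5)*(j^3 - 7*j^2 + 2*j + 40) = (j - 5)^2*(j^2 - 2*j - 8) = (j - 5)^2*(j + 2)*(j - 4)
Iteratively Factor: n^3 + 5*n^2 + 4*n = (n + 1)*(n^2 + 4*n) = (n + 1)*(n + 4)*(n)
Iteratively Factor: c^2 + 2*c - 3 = (c - 1)*(c + 3)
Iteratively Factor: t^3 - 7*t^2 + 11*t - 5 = (t - 5)*(t^2 - 2*t + 1) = (t - 5)*(t - 1)*(t - 1)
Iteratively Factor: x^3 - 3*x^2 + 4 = (x - 2)*(x^2 - x - 2) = (x - 2)*(x + 1)*(x - 2)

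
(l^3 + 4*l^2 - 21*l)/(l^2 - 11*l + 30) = l*(l^2 + 4*l - 21)/(l^2 - 11*l + 30)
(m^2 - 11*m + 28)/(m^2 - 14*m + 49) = (m - 4)/(m - 7)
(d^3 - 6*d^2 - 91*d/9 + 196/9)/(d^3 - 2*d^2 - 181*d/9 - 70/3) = (3*d^2 - 25*d + 28)/(3*d^2 - 13*d - 30)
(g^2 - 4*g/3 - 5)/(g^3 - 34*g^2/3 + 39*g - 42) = (3*g + 5)/(3*g^2 - 25*g + 42)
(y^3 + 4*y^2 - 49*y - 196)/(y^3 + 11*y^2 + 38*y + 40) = (y^2 - 49)/(y^2 + 7*y + 10)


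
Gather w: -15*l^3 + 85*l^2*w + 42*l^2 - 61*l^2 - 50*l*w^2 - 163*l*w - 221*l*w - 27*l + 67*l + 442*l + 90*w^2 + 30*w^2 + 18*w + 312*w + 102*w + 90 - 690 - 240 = -15*l^3 - 19*l^2 + 482*l + w^2*(120 - 50*l) + w*(85*l^2 - 384*l + 432) - 840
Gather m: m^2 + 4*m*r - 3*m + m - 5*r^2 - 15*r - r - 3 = m^2 + m*(4*r - 2) - 5*r^2 - 16*r - 3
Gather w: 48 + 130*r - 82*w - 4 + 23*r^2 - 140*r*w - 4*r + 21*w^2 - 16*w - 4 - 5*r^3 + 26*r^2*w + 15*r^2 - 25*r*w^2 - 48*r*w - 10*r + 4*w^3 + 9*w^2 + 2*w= -5*r^3 + 38*r^2 + 116*r + 4*w^3 + w^2*(30 - 25*r) + w*(26*r^2 - 188*r - 96) + 40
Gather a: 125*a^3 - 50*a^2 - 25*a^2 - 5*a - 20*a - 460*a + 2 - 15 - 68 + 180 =125*a^3 - 75*a^2 - 485*a + 99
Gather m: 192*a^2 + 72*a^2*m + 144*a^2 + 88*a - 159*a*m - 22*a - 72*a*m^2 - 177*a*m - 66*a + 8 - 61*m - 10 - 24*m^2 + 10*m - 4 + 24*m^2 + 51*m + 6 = 336*a^2 - 72*a*m^2 + m*(72*a^2 - 336*a)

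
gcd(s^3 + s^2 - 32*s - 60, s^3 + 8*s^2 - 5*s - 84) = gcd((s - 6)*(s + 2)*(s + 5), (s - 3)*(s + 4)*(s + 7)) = 1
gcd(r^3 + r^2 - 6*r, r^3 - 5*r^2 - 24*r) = r^2 + 3*r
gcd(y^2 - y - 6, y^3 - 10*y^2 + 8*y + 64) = y + 2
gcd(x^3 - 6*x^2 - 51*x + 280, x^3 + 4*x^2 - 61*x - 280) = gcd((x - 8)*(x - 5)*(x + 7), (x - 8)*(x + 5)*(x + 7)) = x^2 - x - 56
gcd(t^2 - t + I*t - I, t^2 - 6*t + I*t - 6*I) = t + I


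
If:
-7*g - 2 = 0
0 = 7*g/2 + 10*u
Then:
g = -2/7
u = 1/10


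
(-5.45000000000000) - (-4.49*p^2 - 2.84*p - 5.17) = 4.49*p^2 + 2.84*p - 0.28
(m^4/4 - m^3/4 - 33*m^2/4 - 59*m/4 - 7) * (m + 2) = m^5/4 + m^4/4 - 35*m^3/4 - 125*m^2/4 - 73*m/2 - 14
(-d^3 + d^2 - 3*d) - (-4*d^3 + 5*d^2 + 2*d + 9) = 3*d^3 - 4*d^2 - 5*d - 9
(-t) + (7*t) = 6*t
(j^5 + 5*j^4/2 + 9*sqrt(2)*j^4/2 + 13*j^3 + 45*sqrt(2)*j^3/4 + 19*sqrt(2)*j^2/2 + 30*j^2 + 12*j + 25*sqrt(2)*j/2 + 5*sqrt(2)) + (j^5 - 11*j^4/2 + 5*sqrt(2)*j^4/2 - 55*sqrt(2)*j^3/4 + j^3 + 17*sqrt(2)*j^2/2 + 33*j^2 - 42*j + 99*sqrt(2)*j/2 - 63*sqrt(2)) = 2*j^5 - 3*j^4 + 7*sqrt(2)*j^4 - 5*sqrt(2)*j^3/2 + 14*j^3 + 18*sqrt(2)*j^2 + 63*j^2 - 30*j + 62*sqrt(2)*j - 58*sqrt(2)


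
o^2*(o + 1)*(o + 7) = o^4 + 8*o^3 + 7*o^2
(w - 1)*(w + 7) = w^2 + 6*w - 7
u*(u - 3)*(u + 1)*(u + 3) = u^4 + u^3 - 9*u^2 - 9*u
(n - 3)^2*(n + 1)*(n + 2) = n^4 - 3*n^3 - 7*n^2 + 15*n + 18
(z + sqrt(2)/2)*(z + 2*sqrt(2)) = z^2 + 5*sqrt(2)*z/2 + 2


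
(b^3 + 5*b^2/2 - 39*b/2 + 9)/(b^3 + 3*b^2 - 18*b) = (b - 1/2)/b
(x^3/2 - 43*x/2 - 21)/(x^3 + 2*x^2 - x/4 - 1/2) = 2*(x^3 - 43*x - 42)/(4*x^3 + 8*x^2 - x - 2)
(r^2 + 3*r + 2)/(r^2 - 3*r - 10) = (r + 1)/(r - 5)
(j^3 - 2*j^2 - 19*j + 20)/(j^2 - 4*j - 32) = (j^2 - 6*j + 5)/(j - 8)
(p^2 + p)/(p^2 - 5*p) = (p + 1)/(p - 5)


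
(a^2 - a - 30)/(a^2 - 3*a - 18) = (a + 5)/(a + 3)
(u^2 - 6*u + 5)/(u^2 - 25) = (u - 1)/(u + 5)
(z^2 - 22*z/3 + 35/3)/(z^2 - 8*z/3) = (3*z^2 - 22*z + 35)/(z*(3*z - 8))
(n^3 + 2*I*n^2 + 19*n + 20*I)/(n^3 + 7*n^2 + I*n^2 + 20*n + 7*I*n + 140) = (n + I)/(n + 7)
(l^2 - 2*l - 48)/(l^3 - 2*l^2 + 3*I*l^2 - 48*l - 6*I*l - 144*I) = 1/(l + 3*I)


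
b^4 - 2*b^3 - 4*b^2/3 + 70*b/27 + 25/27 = (b - 5/3)^2*(b + 1/3)*(b + 1)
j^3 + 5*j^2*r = j^2*(j + 5*r)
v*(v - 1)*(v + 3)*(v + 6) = v^4 + 8*v^3 + 9*v^2 - 18*v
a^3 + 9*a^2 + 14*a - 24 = (a - 1)*(a + 4)*(a + 6)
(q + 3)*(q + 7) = q^2 + 10*q + 21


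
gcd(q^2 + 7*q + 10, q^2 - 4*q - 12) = q + 2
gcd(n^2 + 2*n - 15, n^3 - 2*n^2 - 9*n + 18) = n - 3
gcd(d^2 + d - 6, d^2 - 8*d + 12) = d - 2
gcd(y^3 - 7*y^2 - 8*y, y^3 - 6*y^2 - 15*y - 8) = y^2 - 7*y - 8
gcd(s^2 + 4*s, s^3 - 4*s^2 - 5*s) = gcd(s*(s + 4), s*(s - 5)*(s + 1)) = s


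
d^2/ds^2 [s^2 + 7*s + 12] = 2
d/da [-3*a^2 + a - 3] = 1 - 6*a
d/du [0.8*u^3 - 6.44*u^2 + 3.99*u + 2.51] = 2.4*u^2 - 12.88*u + 3.99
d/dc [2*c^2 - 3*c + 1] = 4*c - 3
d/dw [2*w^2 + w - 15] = 4*w + 1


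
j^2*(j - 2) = j^3 - 2*j^2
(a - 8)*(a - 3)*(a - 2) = a^3 - 13*a^2 + 46*a - 48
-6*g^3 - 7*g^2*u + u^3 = (-3*g + u)*(g + u)*(2*g + u)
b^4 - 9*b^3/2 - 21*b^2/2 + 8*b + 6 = (b - 6)*(b - 1)*(b + 1/2)*(b + 2)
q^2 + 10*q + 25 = (q + 5)^2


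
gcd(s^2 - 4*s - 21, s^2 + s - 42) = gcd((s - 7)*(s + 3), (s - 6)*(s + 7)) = 1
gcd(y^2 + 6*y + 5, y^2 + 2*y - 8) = 1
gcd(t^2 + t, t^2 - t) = t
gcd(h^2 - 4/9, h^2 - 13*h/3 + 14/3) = 1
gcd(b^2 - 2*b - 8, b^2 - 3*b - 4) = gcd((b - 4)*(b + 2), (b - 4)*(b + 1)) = b - 4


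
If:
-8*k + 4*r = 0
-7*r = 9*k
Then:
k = 0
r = 0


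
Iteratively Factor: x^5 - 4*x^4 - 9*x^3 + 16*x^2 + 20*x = (x - 2)*(x^4 - 2*x^3 - 13*x^2 - 10*x) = (x - 2)*(x + 1)*(x^3 - 3*x^2 - 10*x) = (x - 2)*(x + 1)*(x + 2)*(x^2 - 5*x) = (x - 5)*(x - 2)*(x + 1)*(x + 2)*(x)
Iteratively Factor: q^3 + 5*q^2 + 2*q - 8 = (q + 2)*(q^2 + 3*q - 4) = (q + 2)*(q + 4)*(q - 1)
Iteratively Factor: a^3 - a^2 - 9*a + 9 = (a - 1)*(a^2 - 9) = (a - 1)*(a + 3)*(a - 3)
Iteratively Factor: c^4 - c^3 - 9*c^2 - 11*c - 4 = (c + 1)*(c^3 - 2*c^2 - 7*c - 4) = (c + 1)^2*(c^2 - 3*c - 4) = (c + 1)^3*(c - 4)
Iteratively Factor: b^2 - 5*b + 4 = (b - 1)*(b - 4)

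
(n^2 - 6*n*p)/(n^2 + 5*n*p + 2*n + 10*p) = n*(n - 6*p)/(n^2 + 5*n*p + 2*n + 10*p)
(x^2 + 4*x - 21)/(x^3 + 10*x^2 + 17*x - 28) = (x - 3)/(x^2 + 3*x - 4)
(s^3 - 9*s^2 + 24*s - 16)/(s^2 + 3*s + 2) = (s^3 - 9*s^2 + 24*s - 16)/(s^2 + 3*s + 2)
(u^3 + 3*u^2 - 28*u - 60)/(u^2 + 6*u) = u - 3 - 10/u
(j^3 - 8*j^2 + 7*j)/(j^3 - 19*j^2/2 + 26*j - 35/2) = 2*j*(j - 7)/(2*j^2 - 17*j + 35)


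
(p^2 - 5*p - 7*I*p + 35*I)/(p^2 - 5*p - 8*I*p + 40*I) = (p - 7*I)/(p - 8*I)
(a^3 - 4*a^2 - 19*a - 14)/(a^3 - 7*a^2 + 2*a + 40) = (a^2 - 6*a - 7)/(a^2 - 9*a + 20)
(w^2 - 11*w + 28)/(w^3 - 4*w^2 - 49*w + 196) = 1/(w + 7)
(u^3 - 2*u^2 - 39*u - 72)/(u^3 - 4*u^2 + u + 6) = (u^3 - 2*u^2 - 39*u - 72)/(u^3 - 4*u^2 + u + 6)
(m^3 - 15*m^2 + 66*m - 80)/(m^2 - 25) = (m^2 - 10*m + 16)/(m + 5)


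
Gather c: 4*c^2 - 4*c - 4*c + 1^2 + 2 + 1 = 4*c^2 - 8*c + 4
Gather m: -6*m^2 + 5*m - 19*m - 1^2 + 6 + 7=-6*m^2 - 14*m + 12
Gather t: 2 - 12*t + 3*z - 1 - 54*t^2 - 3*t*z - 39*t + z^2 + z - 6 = -54*t^2 + t*(-3*z - 51) + z^2 + 4*z - 5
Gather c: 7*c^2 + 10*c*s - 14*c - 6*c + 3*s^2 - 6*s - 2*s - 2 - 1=7*c^2 + c*(10*s - 20) + 3*s^2 - 8*s - 3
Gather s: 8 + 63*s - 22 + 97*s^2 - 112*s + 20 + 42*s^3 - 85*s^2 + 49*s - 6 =42*s^3 + 12*s^2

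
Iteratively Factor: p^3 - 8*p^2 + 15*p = (p - 5)*(p^2 - 3*p) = p*(p - 5)*(p - 3)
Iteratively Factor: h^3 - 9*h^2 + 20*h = (h - 5)*(h^2 - 4*h) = h*(h - 5)*(h - 4)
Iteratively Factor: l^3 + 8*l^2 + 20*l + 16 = (l + 2)*(l^2 + 6*l + 8) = (l + 2)*(l + 4)*(l + 2)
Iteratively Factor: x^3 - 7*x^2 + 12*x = (x - 3)*(x^2 - 4*x) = x*(x - 3)*(x - 4)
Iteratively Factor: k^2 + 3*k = (k)*(k + 3)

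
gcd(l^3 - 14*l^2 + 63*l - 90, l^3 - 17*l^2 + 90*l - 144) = l^2 - 9*l + 18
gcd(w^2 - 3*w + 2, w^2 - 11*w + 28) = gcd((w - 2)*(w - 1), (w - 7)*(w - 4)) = 1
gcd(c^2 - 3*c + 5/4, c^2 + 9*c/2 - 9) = 1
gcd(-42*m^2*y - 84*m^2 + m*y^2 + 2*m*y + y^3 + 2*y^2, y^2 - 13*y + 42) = 1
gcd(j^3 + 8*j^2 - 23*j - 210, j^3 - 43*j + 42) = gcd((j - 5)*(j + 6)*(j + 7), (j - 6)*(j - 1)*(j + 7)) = j + 7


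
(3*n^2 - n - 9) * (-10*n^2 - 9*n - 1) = -30*n^4 - 17*n^3 + 96*n^2 + 82*n + 9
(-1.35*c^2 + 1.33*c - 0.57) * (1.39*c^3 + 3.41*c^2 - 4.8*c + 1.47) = -1.8765*c^5 - 2.7548*c^4 + 10.223*c^3 - 10.3122*c^2 + 4.6911*c - 0.8379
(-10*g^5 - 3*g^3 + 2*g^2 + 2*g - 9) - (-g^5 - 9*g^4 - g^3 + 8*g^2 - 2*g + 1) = -9*g^5 + 9*g^4 - 2*g^3 - 6*g^2 + 4*g - 10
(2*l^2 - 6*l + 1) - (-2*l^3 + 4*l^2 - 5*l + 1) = 2*l^3 - 2*l^2 - l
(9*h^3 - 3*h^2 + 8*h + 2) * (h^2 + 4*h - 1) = 9*h^5 + 33*h^4 - 13*h^3 + 37*h^2 - 2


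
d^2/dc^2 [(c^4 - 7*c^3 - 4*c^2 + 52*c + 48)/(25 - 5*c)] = 2*(-3*c^4 + 47*c^3 - 255*c^2 + 525*c - 208)/(5*(c^3 - 15*c^2 + 75*c - 125))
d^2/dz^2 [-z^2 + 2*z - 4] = -2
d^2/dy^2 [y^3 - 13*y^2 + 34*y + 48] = 6*y - 26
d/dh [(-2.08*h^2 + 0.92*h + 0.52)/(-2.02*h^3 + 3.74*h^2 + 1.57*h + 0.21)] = (-4.2016*h^4 + 3.7168*h^3 - 3.5552*h^2 - 4.7632*h - 0.6232)/(4.0804*h^6 - 15.1096*h^5 + 7.6448*h^4 + 10.8952*h^3 + 4.0357*h^2 + 0.6594*h + 0.0441)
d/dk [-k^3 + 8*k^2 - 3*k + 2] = -3*k^2 + 16*k - 3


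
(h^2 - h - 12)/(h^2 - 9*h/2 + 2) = 2*(h + 3)/(2*h - 1)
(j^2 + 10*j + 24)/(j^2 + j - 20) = (j^2 + 10*j + 24)/(j^2 + j - 20)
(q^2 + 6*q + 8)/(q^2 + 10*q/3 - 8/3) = 3*(q + 2)/(3*q - 2)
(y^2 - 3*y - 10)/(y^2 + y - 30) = (y + 2)/(y + 6)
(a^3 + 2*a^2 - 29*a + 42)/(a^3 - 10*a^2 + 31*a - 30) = (a + 7)/(a - 5)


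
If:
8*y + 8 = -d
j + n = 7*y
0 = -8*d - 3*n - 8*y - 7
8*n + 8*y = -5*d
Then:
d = -4/11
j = -173/22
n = 13/11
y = -21/22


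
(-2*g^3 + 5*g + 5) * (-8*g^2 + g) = 16*g^5 - 2*g^4 - 40*g^3 - 35*g^2 + 5*g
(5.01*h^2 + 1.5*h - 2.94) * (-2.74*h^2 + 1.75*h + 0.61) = -13.7274*h^4 + 4.6575*h^3 + 13.7367*h^2 - 4.23*h - 1.7934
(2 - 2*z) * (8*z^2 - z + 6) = -16*z^3 + 18*z^2 - 14*z + 12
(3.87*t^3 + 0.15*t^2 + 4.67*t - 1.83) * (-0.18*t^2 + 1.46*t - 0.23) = -0.6966*t^5 + 5.6232*t^4 - 1.5117*t^3 + 7.1131*t^2 - 3.7459*t + 0.4209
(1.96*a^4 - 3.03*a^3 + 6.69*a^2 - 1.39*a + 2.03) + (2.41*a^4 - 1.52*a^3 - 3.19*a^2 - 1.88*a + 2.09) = 4.37*a^4 - 4.55*a^3 + 3.5*a^2 - 3.27*a + 4.12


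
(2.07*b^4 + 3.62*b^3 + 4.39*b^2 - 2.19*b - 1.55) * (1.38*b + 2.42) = 2.8566*b^5 + 10.005*b^4 + 14.8186*b^3 + 7.6016*b^2 - 7.4388*b - 3.751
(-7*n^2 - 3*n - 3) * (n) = -7*n^3 - 3*n^2 - 3*n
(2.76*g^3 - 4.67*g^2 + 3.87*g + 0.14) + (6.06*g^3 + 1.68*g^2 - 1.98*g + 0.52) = 8.82*g^3 - 2.99*g^2 + 1.89*g + 0.66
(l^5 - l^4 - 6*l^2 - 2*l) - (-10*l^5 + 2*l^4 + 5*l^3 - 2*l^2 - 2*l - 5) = 11*l^5 - 3*l^4 - 5*l^3 - 4*l^2 + 5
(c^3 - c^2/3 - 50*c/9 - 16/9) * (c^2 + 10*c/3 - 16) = c^5 + 3*c^4 - 68*c^3/3 - 404*c^2/27 + 2240*c/27 + 256/9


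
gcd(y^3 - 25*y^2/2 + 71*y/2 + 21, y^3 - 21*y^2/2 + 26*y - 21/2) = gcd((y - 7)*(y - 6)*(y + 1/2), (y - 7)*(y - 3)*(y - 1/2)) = y - 7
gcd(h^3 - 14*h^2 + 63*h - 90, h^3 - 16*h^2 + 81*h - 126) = h^2 - 9*h + 18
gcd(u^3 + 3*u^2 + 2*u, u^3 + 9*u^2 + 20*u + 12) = u^2 + 3*u + 2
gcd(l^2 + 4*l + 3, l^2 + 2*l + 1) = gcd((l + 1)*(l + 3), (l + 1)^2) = l + 1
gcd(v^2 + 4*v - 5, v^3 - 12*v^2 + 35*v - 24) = v - 1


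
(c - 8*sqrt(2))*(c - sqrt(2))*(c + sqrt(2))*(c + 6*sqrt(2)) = c^4 - 2*sqrt(2)*c^3 - 98*c^2 + 4*sqrt(2)*c + 192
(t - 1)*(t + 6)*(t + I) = t^3 + 5*t^2 + I*t^2 - 6*t + 5*I*t - 6*I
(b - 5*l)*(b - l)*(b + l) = b^3 - 5*b^2*l - b*l^2 + 5*l^3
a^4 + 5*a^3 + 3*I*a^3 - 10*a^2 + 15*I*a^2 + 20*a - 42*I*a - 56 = (a - 2)*(a + 7)*(a - I)*(a + 4*I)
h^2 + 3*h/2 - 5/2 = (h - 1)*(h + 5/2)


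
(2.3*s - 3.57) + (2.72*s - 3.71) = 5.02*s - 7.28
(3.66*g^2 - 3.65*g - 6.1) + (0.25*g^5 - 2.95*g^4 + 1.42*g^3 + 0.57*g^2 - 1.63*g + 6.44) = 0.25*g^5 - 2.95*g^4 + 1.42*g^3 + 4.23*g^2 - 5.28*g + 0.340000000000001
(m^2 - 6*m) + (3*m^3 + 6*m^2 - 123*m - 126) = 3*m^3 + 7*m^2 - 129*m - 126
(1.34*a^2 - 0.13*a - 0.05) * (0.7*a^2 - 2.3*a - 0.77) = 0.938*a^4 - 3.173*a^3 - 0.7678*a^2 + 0.2151*a + 0.0385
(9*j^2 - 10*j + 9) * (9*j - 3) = 81*j^3 - 117*j^2 + 111*j - 27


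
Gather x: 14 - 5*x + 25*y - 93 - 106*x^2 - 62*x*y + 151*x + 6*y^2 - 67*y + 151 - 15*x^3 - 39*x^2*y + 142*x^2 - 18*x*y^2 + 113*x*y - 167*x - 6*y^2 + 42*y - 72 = -15*x^3 + x^2*(36 - 39*y) + x*(-18*y^2 + 51*y - 21)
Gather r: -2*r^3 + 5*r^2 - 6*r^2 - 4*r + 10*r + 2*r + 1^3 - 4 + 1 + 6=-2*r^3 - r^2 + 8*r + 4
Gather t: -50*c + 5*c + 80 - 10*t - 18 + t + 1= -45*c - 9*t + 63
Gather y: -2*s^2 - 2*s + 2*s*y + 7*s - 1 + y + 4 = -2*s^2 + 5*s + y*(2*s + 1) + 3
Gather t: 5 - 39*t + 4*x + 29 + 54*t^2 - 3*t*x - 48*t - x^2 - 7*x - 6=54*t^2 + t*(-3*x - 87) - x^2 - 3*x + 28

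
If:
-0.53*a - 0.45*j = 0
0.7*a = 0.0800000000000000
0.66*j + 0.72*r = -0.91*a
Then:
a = 0.11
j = -0.13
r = -0.02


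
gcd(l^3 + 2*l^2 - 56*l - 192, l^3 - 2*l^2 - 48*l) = l^2 - 2*l - 48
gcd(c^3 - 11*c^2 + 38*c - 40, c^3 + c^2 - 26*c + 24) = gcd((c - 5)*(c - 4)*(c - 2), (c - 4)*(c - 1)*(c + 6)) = c - 4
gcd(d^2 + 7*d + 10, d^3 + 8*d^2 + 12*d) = d + 2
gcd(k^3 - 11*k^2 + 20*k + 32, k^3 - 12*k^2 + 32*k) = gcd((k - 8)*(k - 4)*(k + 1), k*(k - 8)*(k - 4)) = k^2 - 12*k + 32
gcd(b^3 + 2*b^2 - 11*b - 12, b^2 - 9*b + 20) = 1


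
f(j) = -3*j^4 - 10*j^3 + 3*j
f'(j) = -12*j^3 - 30*j^2 + 3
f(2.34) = -211.06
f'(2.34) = -315.02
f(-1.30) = 9.50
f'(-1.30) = -21.34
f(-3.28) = -4.19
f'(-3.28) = 103.70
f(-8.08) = -7536.04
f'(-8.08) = 4374.58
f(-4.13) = -180.75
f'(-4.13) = 336.63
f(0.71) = -2.21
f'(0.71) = -16.42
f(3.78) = -1141.24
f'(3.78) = -1073.77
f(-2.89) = 23.43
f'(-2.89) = 42.09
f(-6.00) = -1746.00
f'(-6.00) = 1515.00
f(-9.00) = -12420.00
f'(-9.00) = 6321.00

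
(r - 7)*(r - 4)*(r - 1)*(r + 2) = r^4 - 10*r^3 + 15*r^2 + 50*r - 56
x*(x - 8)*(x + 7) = x^3 - x^2 - 56*x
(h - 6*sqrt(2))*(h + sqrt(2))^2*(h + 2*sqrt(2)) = h^4 - 2*sqrt(2)*h^3 - 38*h^2 - 56*sqrt(2)*h - 48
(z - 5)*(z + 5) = z^2 - 25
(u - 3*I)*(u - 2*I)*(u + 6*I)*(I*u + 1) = I*u^4 + 25*I*u^2 + 60*u - 36*I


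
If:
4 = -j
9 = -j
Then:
No Solution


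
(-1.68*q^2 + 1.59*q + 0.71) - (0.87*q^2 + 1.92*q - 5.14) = -2.55*q^2 - 0.33*q + 5.85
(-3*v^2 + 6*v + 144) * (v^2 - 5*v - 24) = -3*v^4 + 21*v^3 + 186*v^2 - 864*v - 3456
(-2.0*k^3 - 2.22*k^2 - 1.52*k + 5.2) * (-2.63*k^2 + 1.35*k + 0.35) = 5.26*k^5 + 3.1386*k^4 + 0.3006*k^3 - 16.505*k^2 + 6.488*k + 1.82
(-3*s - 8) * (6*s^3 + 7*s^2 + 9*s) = -18*s^4 - 69*s^3 - 83*s^2 - 72*s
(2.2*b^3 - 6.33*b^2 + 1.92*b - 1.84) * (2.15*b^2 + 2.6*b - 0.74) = 4.73*b^5 - 7.8895*b^4 - 13.958*b^3 + 5.7202*b^2 - 6.2048*b + 1.3616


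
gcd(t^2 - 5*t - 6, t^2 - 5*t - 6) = t^2 - 5*t - 6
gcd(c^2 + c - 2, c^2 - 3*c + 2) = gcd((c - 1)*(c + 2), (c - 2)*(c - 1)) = c - 1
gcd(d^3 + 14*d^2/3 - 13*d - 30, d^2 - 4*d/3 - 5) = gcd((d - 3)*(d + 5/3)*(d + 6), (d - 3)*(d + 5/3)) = d^2 - 4*d/3 - 5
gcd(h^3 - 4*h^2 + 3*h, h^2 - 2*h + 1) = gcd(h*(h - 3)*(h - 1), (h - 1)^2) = h - 1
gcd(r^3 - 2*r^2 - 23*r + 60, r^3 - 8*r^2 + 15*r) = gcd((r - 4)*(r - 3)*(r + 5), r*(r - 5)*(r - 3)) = r - 3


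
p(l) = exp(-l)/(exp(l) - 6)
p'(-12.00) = 27125.80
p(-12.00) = -27125.83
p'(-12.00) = 27125.80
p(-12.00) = -27125.83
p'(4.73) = -0.00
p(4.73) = 0.00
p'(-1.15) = 0.52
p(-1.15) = -0.56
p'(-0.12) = 0.18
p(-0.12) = -0.22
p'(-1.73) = 0.94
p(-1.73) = -0.97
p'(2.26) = -0.11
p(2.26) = 0.03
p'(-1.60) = 0.82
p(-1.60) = -0.85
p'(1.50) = -0.29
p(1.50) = -0.15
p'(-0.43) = 0.25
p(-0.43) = -0.29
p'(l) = -exp(-l)/(exp(l) - 6) - 1/(exp(l) - 6)^2 = 2*(3 - exp(l))*exp(-l)/(exp(2*l) - 12*exp(l) + 36)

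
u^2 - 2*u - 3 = (u - 3)*(u + 1)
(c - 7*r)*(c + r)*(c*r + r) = c^3*r - 6*c^2*r^2 + c^2*r - 7*c*r^3 - 6*c*r^2 - 7*r^3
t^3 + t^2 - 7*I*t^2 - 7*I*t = t*(t + 1)*(t - 7*I)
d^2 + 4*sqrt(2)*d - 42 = (d - 3*sqrt(2))*(d + 7*sqrt(2))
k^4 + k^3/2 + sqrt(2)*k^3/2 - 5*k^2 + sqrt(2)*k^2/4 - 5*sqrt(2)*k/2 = k*(k - 2)*(k + 5/2)*(k + sqrt(2)/2)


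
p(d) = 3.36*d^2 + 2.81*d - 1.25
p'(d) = 6.72*d + 2.81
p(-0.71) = -1.55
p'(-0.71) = -1.96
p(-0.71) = -1.55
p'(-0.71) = -1.96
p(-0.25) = -1.74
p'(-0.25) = 1.13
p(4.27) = 72.01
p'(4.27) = 31.50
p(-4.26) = 47.76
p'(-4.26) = -25.82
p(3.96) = 62.57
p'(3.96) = 29.42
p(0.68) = 2.21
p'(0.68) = 7.38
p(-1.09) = -0.32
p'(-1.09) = -4.51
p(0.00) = -1.25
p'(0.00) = 2.81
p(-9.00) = 245.62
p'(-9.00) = -57.67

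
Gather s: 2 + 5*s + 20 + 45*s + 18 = 50*s + 40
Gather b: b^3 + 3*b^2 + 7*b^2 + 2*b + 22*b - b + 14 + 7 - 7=b^3 + 10*b^2 + 23*b + 14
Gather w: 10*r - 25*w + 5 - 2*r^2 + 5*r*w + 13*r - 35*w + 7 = -2*r^2 + 23*r + w*(5*r - 60) + 12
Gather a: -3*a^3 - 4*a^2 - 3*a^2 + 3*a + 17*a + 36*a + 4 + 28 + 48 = -3*a^3 - 7*a^2 + 56*a + 80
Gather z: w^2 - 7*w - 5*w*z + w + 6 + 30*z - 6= w^2 - 6*w + z*(30 - 5*w)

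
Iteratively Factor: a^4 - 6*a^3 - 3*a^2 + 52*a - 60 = (a - 5)*(a^3 - a^2 - 8*a + 12) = (a - 5)*(a - 2)*(a^2 + a - 6) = (a - 5)*(a - 2)*(a + 3)*(a - 2)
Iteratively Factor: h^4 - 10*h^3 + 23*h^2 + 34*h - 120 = (h - 3)*(h^3 - 7*h^2 + 2*h + 40) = (h - 3)*(h + 2)*(h^2 - 9*h + 20) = (h - 4)*(h - 3)*(h + 2)*(h - 5)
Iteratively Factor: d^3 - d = (d - 1)*(d^2 + d) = d*(d - 1)*(d + 1)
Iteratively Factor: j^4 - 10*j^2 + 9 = (j + 1)*(j^3 - j^2 - 9*j + 9) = (j + 1)*(j + 3)*(j^2 - 4*j + 3) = (j - 1)*(j + 1)*(j + 3)*(j - 3)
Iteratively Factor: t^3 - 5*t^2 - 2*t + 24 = (t - 4)*(t^2 - t - 6) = (t - 4)*(t + 2)*(t - 3)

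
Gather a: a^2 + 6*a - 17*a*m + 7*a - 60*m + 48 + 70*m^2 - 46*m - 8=a^2 + a*(13 - 17*m) + 70*m^2 - 106*m + 40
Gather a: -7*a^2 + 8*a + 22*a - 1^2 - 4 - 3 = -7*a^2 + 30*a - 8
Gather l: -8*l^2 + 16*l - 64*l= -8*l^2 - 48*l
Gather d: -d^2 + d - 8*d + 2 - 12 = -d^2 - 7*d - 10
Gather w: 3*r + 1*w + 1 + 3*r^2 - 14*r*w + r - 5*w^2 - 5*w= 3*r^2 + 4*r - 5*w^2 + w*(-14*r - 4) + 1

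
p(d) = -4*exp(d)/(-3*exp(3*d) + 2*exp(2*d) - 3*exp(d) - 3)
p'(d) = -4*(9*exp(3*d) - 4*exp(2*d) + 3*exp(d))*exp(d)/(-3*exp(3*d) + 2*exp(2*d) - 3*exp(d) - 3)^2 - 4*exp(d)/(-3*exp(3*d) + 2*exp(2*d) - 3*exp(d) - 3) = (-24*exp(3*d) + 8*exp(2*d) + 12)*exp(d)/(9*exp(6*d) - 12*exp(5*d) + 22*exp(4*d) + 6*exp(3*d) - 3*exp(2*d) + 18*exp(d) + 9)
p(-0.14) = 0.57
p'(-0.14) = 0.05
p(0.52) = 0.40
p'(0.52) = -0.48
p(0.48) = 0.42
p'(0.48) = -0.47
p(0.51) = 0.41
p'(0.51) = -0.48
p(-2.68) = 0.09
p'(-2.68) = 0.08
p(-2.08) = 0.15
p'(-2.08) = 0.13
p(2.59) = 0.01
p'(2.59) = -0.02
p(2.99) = 0.00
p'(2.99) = -0.01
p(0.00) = 0.57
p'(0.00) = -0.08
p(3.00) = 0.00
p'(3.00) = -0.00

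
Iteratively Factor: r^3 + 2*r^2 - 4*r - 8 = (r + 2)*(r^2 - 4) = (r - 2)*(r + 2)*(r + 2)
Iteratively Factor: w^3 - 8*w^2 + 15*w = (w)*(w^2 - 8*w + 15) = w*(w - 5)*(w - 3)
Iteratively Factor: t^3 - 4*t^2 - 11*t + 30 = (t - 2)*(t^2 - 2*t - 15) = (t - 2)*(t + 3)*(t - 5)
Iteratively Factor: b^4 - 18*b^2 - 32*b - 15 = (b + 1)*(b^3 - b^2 - 17*b - 15) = (b - 5)*(b + 1)*(b^2 + 4*b + 3) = (b - 5)*(b + 1)*(b + 3)*(b + 1)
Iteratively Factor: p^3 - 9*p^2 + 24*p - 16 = (p - 4)*(p^2 - 5*p + 4) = (p - 4)^2*(p - 1)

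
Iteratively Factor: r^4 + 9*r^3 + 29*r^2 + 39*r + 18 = (r + 3)*(r^3 + 6*r^2 + 11*r + 6) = (r + 1)*(r + 3)*(r^2 + 5*r + 6) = (r + 1)*(r + 3)^2*(r + 2)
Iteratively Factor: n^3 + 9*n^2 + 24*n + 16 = (n + 1)*(n^2 + 8*n + 16) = (n + 1)*(n + 4)*(n + 4)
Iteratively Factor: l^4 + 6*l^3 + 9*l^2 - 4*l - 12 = (l - 1)*(l^3 + 7*l^2 + 16*l + 12) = (l - 1)*(l + 2)*(l^2 + 5*l + 6) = (l - 1)*(l + 2)*(l + 3)*(l + 2)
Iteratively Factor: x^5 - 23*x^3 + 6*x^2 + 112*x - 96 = (x - 2)*(x^4 + 2*x^3 - 19*x^2 - 32*x + 48) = (x - 2)*(x - 1)*(x^3 + 3*x^2 - 16*x - 48) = (x - 2)*(x - 1)*(x + 3)*(x^2 - 16) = (x - 2)*(x - 1)*(x + 3)*(x + 4)*(x - 4)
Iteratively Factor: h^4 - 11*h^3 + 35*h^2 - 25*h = (h - 5)*(h^3 - 6*h^2 + 5*h) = h*(h - 5)*(h^2 - 6*h + 5) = h*(h - 5)*(h - 1)*(h - 5)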